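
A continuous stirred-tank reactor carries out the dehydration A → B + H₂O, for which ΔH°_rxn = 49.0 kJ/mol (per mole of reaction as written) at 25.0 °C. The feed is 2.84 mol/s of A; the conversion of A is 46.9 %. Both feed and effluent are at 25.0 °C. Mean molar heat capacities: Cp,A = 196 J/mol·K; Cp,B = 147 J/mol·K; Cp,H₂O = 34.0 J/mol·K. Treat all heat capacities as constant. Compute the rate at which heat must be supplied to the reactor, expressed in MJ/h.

Extent of reaction ξ = 0.469 × 2.84 = 1.332 mol/s
Reaction term: ξ·ΔH°_rxn = 1.332 × 49.0 = 65.266 kJ/s
Q = ΔH = 65.266 kJ/s = 65.266 kW
Heat supplied = 234.96 MJ/h

Q_in = 235 MJ/h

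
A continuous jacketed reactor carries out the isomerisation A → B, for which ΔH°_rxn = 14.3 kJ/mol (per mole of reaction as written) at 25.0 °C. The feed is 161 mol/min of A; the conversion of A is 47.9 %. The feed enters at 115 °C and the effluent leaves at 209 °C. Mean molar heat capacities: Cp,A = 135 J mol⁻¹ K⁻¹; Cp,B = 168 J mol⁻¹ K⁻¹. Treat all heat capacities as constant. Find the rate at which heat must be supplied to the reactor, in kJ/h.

Q_in = 217000 kJ/h

Extent of reaction ξ = 0.479 × 161 = 77.119 mol/min
Reaction term: ξ·ΔH°_rxn = 77.119 × 14.3 = 1102.8 kJ/min
Sensible, feed 115→25 °C: -1956.2 kJ/min
Outlet flows (mol/min): A 83.881, B 77.119
Sensible, products 25→209 °C: 4467.5 kJ/min
Q = ΔH = 3614.2 kJ/min = 60.236 kW
Heat supplied = 216850 kJ/h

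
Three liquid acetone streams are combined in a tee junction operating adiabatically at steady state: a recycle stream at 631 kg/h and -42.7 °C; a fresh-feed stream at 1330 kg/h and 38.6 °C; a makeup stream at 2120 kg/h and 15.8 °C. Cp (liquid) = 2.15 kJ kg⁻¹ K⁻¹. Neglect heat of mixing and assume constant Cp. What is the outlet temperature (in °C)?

No heat crosses the boundary, so H_out = H_in.
T_out = Σ ṁᵢCp,ᵢTᵢ / Σ ṁᵢCp,ᵢ
      = 124460 / 8774.1 = 14.185 °C

T_out = 14.2 °C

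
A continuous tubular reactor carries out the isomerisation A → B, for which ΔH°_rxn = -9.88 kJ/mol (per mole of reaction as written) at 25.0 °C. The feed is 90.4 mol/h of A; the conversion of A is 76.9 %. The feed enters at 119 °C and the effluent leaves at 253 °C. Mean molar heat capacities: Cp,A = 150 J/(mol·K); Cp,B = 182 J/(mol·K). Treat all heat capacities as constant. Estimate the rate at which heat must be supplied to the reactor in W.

Extent of reaction ξ = 0.769 × 90.4 = 69.518 mol/h
Reaction term: ξ·ΔH°_rxn = 69.518 × -9.88 = -686.83 kJ/h
Sensible, feed 119→25 °C: -1274.6 kJ/h
Outlet flows (mol/h): A 20.882, B 69.518
Sensible, products 25→253 °C: 3598.9 kJ/h
Q = ΔH = 1637.4 kJ/h = 0.45484 kW
Heat supplied = 454.84 W

Q_in = 455 W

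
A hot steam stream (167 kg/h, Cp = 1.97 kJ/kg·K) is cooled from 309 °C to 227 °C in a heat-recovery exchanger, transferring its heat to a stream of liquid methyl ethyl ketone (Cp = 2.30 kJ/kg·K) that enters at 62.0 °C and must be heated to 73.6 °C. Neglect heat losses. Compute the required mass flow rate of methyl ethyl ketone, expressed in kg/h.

ṁ_c = 1010 kg/h

Heat released by hot stream: Q = 167 × 1.97 × (309 − 227) = 26977 kJ/h
Energy balance on cold side (adiabatic exchanger): Q = ṁ_c·Cp_c·(T_c,out − T_c,in)
ṁ_c = 26977 / [2.30 × (73.6 − 62.0)] = 1011.1 kg/h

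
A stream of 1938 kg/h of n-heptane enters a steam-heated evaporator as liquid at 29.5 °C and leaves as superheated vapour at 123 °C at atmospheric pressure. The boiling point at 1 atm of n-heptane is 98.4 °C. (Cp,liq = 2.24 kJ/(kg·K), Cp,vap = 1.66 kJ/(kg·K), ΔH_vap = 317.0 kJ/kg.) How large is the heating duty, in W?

Q = 276000 W

liquid 29.5→98.4 °C: 154.34 kJ/kg
vaporisation at 98.4 °C: 317 kJ/kg
vapour 98.4→123 °C: 40.836 kJ/kg
Δh = 154.34 + 317 + 40.836 = 512.17 kJ/kg
Q = ṁ·Δh = 1938 kg/h × 512.17 kJ/kg = 992590 kJ/h
|Q| = 275.72 kW = 275720 W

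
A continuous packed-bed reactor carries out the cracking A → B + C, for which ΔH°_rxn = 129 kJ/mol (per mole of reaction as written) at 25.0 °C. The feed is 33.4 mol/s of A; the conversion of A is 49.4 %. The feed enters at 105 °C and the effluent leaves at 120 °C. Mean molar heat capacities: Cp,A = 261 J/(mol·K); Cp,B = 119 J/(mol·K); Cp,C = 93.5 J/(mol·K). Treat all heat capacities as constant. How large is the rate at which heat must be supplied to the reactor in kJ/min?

Q_in = 131000 kJ/min

Extent of reaction ξ = 0.494 × 33.4 = 16.5 mol/s
Reaction term: ξ·ΔH°_rxn = 16.5 × 129 = 2128.4 kJ/s
Sensible, feed 105→25 °C: -697.39 kJ/s
Outlet flows (mol/s): A 16.9, B 16.5, C 16.5
Sensible, products 25→120 °C: 752.13 kJ/s
Q = ΔH = 2183.2 kJ/s = 2183.2 kW
Heat supplied = 130990 kJ/min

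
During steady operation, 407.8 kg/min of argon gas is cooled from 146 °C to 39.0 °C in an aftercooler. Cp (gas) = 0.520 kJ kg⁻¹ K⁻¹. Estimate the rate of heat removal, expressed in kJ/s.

Q_c = 378 kJ/s

Q = ṁ·Cp·ΔT = 407.8 × 0.520 × (39.0 − 146) = -22690 kJ/min
Converting: 22690 / 60 s = 378.17 kW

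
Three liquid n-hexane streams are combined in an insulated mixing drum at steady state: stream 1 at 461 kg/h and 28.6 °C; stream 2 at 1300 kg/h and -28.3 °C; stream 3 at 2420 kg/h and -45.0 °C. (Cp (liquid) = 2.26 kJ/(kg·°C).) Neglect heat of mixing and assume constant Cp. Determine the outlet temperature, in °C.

T_out = -31.7 °C

No heat crosses the boundary, so H_out = H_in.
T_out = Σ ṁᵢCp,ᵢTᵢ / Σ ṁᵢCp,ᵢ
      = -299460 / 9449.1 = -31.692 °C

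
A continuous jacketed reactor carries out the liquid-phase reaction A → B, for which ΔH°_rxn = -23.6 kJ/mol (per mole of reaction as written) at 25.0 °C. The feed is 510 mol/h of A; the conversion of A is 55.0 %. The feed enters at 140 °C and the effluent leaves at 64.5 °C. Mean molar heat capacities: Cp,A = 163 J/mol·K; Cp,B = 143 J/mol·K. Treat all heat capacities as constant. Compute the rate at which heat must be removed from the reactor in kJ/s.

Q_out = 3.64 kJ/s

Extent of reaction ξ = 0.550 × 510 = 280.5 mol/h
Reaction term: ξ·ΔH°_rxn = 280.5 × -23.6 = -6619.8 kJ/h
Sensible, feed 140→25 °C: -9560 kJ/h
Outlet flows (mol/h): A 229.5, B 280.5
Sensible, products 25→64.5 °C: 3062 kJ/h
Q = ΔH = -13118 kJ/h = -3.6438 kW
Heat removed = 3.6438 kJ/s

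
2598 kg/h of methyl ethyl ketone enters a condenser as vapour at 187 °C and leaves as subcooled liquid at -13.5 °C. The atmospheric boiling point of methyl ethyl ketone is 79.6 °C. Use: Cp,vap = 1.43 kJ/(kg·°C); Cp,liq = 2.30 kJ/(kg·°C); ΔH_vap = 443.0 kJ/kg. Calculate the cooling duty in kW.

vapour 187→79.6 °C: -153.58 kJ/kg
condensation at 79.6 °C: -443 kJ/kg
liquid 79.6→-13.5 °C: -214.13 kJ/kg
Δh = -153.58 + -443 + -214.13 = -810.71 kJ/kg
Q = ṁ·Δh = 2598 kg/h × -810.71 kJ/kg = -2.1062e+06 kJ/h
|Q| = 585.06 kW

Q_c = 585 kW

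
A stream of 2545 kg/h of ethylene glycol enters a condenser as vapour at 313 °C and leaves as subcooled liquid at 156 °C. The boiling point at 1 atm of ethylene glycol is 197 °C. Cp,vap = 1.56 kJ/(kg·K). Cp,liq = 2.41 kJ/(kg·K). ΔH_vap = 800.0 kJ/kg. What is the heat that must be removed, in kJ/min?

vapour 313→197 °C: -180.96 kJ/kg
condensation at 197 °C: -800 kJ/kg
liquid 197→156 °C: -98.81 kJ/kg
Δh = -180.96 + -800 + -98.81 = -1079.8 kJ/kg
Q = ṁ·Δh = 2545 kg/h × -1079.8 kJ/kg = -2.748e+06 kJ/h
|Q| = 763.34 kW = 45800 kJ/min

Q_c = 45800 kJ/min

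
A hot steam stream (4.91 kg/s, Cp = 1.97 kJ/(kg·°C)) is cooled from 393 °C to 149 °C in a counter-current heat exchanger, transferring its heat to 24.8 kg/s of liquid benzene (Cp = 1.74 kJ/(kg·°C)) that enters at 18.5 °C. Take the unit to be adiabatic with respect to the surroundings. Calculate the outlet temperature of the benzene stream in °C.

T_c,out = 73.2 °C

Heat released by hot stream: Q = 4.91 × 1.97 × (393 − 149) = 2360.1 kJ/s
Energy balance on cold side (adiabatic exchanger): Q = ṁ_c·Cp_c·(T_c,out − T_c,in)
T_c,out = 18.5 + 2360.1/(24.8 × 1.74) = 73.194 °C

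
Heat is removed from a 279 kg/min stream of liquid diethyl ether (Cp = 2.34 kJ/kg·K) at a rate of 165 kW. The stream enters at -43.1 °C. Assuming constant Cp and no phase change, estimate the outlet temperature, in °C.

T_out = -58.3 °C

Q = 165 kW = 9900 kJ/min
ΔT = Q/(ṁ·Cp) = 9900/(279×2.34) = 15.164 K
T_out = -43.1 − 15.164 = -58.264 °C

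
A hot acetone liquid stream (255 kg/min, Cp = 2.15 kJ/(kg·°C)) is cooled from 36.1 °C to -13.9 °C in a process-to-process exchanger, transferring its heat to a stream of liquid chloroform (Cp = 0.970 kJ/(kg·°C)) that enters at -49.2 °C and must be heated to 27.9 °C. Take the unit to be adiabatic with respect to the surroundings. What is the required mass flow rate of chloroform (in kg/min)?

Heat released by hot stream: Q = 255 × 2.15 × (36.1 − -13.9) = 27412 kJ/min
Energy balance on cold side (adiabatic exchanger): Q = ṁ_c·Cp_c·(T_c,out − T_c,in)
ṁ_c = 27412 / [0.970 × (27.9 − -49.2)] = 366.54 kg/min

ṁ_c = 367 kg/min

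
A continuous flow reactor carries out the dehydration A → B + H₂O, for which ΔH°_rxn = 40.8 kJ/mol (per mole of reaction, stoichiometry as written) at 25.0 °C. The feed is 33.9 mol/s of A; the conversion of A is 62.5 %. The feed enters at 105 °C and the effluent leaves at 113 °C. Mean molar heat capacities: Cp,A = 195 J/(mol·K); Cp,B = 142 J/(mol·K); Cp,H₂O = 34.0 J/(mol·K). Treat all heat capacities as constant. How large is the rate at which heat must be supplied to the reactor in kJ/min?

Extent of reaction ξ = 0.625 × 33.9 = 21.188 mol/s
Reaction term: ξ·ΔH°_rxn = 21.188 × 40.8 = 864.45 kJ/s
Sensible, feed 105→25 °C: -528.84 kJ/s
Outlet flows (mol/s): A 12.712, B 21.188, H₂O 21.188
Sensible, products 25→113 °C: 546.3 kJ/s
Q = ΔH = 881.91 kJ/s = 881.91 kW
Heat supplied = 52915 kJ/min

Q_in = 52900 kJ/min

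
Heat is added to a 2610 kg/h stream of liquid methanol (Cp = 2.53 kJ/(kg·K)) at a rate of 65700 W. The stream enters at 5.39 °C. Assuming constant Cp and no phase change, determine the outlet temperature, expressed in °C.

T_out = 41.2 °C

Q = 65700 W = 236520 kJ/h
ΔT = Q/(ṁ·Cp) = 236520/(2610×2.53) = 35.818 K
T_out = 5.39 + 35.818 = 41.208 °C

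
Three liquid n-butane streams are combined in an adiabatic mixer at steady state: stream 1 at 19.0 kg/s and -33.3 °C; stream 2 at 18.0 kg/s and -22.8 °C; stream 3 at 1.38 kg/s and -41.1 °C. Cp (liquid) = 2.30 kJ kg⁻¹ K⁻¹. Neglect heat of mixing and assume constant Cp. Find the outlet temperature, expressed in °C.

Adiabatic, steady state ⇒ Σ ṁᵢCp,ᵢ(T_out − Tᵢ) = 0
T_out = Σ ṁᵢCp,ᵢTᵢ / Σ ṁᵢCp,ᵢ
      = -2529.6 / 88.274 = -28.656 °C

T_out = -28.7 °C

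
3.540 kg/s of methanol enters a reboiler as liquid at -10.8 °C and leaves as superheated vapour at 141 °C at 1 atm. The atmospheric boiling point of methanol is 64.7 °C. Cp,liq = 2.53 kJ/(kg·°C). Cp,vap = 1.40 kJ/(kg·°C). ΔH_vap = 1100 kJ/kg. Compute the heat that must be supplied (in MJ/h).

Q = 17800 MJ/h

liquid -10.8→64.7 °C: 191.01 kJ/kg
vaporisation at 64.7 °C: 1100 kJ/kg
vapour 64.7→141 °C: 106.82 kJ/kg
Δh = 191.01 + 1100 + 106.82 = 1397.8 kJ/kg
Q = ṁ·Δh = 3.540 kg/s × 1397.8 kJ/kg = 4948.3 kJ/s
|Q| = 4948.3 kW = 17814 MJ/h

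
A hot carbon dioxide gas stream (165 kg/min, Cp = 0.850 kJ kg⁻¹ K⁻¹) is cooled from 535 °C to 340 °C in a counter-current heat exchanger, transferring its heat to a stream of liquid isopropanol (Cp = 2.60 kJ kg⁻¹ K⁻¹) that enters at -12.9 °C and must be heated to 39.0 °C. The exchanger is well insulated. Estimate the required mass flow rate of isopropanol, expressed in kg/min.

ṁ_c = 203 kg/min

Heat released by hot stream: Q = 165 × 0.850 × (535 − 340) = 27349 kJ/min
Energy balance on cold side (adiabatic exchanger): Q = ṁ_c·Cp_c·(T_c,out − T_c,in)
ṁ_c = 27349 / [2.60 × (39.0 − -12.9)] = 202.67 kg/min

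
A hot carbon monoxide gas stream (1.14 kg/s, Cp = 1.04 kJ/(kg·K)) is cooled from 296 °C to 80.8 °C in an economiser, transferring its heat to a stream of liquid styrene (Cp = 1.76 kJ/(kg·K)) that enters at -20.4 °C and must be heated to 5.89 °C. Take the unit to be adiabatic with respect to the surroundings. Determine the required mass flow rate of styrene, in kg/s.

ṁ_c = 5.51 kg/s

Heat released by hot stream: Q = 1.14 × 1.04 × (296 − 80.8) = 255.14 kJ/s
Energy balance on cold side (adiabatic exchanger): Q = ṁ_c·Cp_c·(T_c,out − T_c,in)
ṁ_c = 255.14 / [1.76 × (5.89 − -20.4)] = 5.5141 kg/s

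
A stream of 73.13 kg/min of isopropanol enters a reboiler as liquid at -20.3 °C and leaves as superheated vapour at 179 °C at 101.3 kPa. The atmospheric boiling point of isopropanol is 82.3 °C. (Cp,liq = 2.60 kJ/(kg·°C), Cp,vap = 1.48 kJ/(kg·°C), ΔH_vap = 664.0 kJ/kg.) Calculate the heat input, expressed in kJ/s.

Q = 1310 kJ/s

liquid -20.3→82.3 °C: 266.76 kJ/kg
vaporisation at 82.3 °C: 664 kJ/kg
vapour 82.3→179 °C: 143.12 kJ/kg
Δh = 266.76 + 664 + 143.12 = 1073.9 kJ/kg
Q = ṁ·Δh = 73.13 kg/min × 1073.9 kJ/kg = 78533 kJ/min
|Q| = 1308.9 kW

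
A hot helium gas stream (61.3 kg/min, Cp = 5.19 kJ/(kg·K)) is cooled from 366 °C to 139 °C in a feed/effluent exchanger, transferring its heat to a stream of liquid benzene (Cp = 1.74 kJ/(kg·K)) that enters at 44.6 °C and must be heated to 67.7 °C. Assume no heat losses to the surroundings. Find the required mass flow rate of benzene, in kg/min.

ṁ_c = 1800 kg/min

Heat released by hot stream: Q = 61.3 × 5.19 × (366 − 139) = 72219 kJ/min
Energy balance on cold side (adiabatic exchanger): Q = ṁ_c·Cp_c·(T_c,out − T_c,in)
ṁ_c = 72219 / [1.74 × (67.7 − 44.6)] = 1796.8 kg/min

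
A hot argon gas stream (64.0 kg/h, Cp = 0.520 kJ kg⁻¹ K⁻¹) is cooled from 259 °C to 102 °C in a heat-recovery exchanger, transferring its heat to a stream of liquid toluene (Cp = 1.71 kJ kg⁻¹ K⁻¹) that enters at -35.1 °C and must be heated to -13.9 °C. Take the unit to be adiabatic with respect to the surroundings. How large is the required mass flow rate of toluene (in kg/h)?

Heat released by hot stream: Q = 64.0 × 0.520 × (259 − 102) = 5225 kJ/h
Energy balance on cold side (adiabatic exchanger): Q = ṁ_c·Cp_c·(T_c,out − T_c,in)
ṁ_c = 5225 / [1.71 × (-13.9 − -35.1)] = 144.13 kg/h

ṁ_c = 144 kg/h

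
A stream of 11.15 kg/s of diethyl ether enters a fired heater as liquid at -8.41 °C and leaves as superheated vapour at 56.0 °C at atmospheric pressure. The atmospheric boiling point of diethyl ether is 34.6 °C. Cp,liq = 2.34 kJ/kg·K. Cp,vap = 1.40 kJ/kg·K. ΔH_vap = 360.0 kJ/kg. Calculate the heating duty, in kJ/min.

liquid -8.41→34.6 °C: 100.64 kJ/kg
vaporisation at 34.6 °C: 360 kJ/kg
vapour 34.6→56.0 °C: 29.96 kJ/kg
Δh = 100.64 + 360 + 29.96 = 490.6 kJ/kg
Q = ṁ·Δh = 11.15 kg/s × 490.6 kJ/kg = 5470.2 kJ/s
|Q| = 5470.2 kW = 328210 kJ/min

Q = 328000 kJ/min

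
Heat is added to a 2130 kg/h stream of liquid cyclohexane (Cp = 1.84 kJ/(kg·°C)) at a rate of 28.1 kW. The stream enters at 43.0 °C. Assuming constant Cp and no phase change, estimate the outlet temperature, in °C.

T_out = 68.8 °C

Q = 28.1 kW = 101160 kJ/h
ΔT = Q/(ṁ·Cp) = 101160/(2130×1.84) = 25.811 K
T_out = 43.0 + 25.811 = 68.811 °C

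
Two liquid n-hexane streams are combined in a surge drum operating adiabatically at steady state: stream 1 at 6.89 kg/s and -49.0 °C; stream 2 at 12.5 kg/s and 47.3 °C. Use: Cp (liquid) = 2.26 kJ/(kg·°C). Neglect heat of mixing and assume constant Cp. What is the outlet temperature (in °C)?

T_out = 13.1 °C

No heat crosses the boundary, so H_out = H_in.
T_out = Σ ṁᵢCp,ᵢTᵢ / Σ ṁᵢCp,ᵢ
      = 573.23 / 43.821 = 13.081 °C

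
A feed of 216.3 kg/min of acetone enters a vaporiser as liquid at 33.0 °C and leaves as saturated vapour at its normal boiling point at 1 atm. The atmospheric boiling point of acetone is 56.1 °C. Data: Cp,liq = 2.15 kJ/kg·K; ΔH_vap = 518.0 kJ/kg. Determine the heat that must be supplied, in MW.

liquid 33.0→56.1 °C: 49.665 kJ/kg
vaporisation at 56.1 °C: 518 kJ/kg
Δh = 49.665 + 518 = 567.66 kJ/kg
Q = ṁ·Δh = 216.3 kg/min × 567.66 kJ/kg = 122790 kJ/min
|Q| = 2046.4 kW = 2.0464 MW

Q = 2.05 MW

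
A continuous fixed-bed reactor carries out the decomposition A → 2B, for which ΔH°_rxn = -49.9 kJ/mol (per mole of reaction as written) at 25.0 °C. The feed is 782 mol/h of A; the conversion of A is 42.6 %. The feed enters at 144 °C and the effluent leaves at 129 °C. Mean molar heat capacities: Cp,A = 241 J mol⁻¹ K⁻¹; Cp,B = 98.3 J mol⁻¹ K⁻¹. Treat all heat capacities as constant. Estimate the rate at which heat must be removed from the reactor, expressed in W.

Q_out = 5830 W

Extent of reaction ξ = 0.426 × 782 = 333.13 mol/h
Reaction term: ξ·ΔH°_rxn = 333.13 × -49.9 = -16623 kJ/h
Sensible, feed 144→25 °C: -22427 kJ/h
Outlet flows (mol/h): A 448.87, B 666.26
Sensible, products 25→129 °C: 18062 kJ/h
Q = ΔH = -20988 kJ/h = -5.8301 kW
Heat removed = 5830.1 W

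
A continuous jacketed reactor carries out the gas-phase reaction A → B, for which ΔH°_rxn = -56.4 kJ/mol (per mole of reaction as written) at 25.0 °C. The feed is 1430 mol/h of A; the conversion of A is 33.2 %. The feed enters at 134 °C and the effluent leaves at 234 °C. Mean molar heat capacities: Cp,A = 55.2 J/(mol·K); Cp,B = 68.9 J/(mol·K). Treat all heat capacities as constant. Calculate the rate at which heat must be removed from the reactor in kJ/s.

Extent of reaction ξ = 0.332 × 1430 = 474.76 mol/h
Reaction term: ξ·ΔH°_rxn = 474.76 × -56.4 = -26776 kJ/h
Sensible, feed 134→25 °C: -8604 kJ/h
Outlet flows (mol/h): A 955.24, B 474.76
Sensible, products 25→234 °C: 17857 kJ/h
Q = ΔH = -17523 kJ/h = -4.8676 kW
Heat removed = 4.8676 kJ/s

Q_out = 4.87 kJ/s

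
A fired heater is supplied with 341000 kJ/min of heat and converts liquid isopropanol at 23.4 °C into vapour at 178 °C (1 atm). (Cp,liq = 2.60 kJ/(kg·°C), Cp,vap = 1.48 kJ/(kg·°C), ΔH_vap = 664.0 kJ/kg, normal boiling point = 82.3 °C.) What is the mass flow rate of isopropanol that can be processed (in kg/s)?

ṁ = 5.93 kg/s

Δh = 2.60×(82.3−23.4) + 664.0 + 1.48×(178−82.3) = 958.78 kJ/kg
Q = 341000 kJ/min = 5683.3 kJ/s = 5683.3 kJ/s
ṁ = Q/Δh = 5683.3 / 958.78 = 5.9277 kg/s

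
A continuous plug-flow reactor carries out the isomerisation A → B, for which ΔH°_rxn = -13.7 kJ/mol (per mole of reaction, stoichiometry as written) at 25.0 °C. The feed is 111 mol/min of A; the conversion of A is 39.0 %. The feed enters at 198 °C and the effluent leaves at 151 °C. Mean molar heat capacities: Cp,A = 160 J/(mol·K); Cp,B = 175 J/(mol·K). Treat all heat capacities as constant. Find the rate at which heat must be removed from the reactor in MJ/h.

Q_out = 80.8 MJ/h

Extent of reaction ξ = 0.390 × 111 = 43.29 mol/min
Reaction term: ξ·ΔH°_rxn = 43.29 × -13.7 = -593.07 kJ/min
Sensible, feed 198→25 °C: -3072.5 kJ/min
Outlet flows (mol/min): A 67.71, B 43.29
Sensible, products 25→151 °C: 2319.6 kJ/min
Q = ΔH = -1346 kJ/min = -22.433 kW
Heat removed = 80.758 MJ/h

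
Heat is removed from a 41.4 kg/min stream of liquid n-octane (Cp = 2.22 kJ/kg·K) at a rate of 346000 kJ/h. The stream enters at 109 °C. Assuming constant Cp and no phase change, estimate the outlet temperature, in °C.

Q = 346000 kJ/h = 5766.7 kJ/min
ΔT = Q/(ṁ·Cp) = 5766.7/(41.4×2.22) = 62.744 K
T_out = 109 − 62.744 = 46.256 °C

T_out = 46.3 °C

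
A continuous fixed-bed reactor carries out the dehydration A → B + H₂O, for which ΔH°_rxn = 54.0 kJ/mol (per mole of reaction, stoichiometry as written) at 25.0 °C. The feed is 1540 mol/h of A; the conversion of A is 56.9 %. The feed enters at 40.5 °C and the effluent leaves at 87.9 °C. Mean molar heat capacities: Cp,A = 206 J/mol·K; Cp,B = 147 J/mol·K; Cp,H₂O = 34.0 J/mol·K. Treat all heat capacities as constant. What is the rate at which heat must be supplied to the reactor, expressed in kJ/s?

Extent of reaction ξ = 0.569 × 1540 = 876.26 mol/h
Reaction term: ξ·ΔH°_rxn = 876.26 × 54.0 = 47318 kJ/h
Sensible, feed 40.5→25 °C: -4917.2 kJ/h
Outlet flows (mol/h): A 663.74, B 876.26, H₂O 876.26
Sensible, products 25→87.9 °C: 18576 kJ/h
Q = ΔH = 60977 kJ/h = 16.938 kW
Heat supplied = 16.938 kJ/s

Q_in = 16.9 kJ/s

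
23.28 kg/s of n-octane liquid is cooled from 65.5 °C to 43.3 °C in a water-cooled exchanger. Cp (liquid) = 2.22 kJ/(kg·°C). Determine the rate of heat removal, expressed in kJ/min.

Q = ṁ·Cp·ΔT = 23.28 × 2.22 × (43.3 − 65.5) = -1147.3 kJ/s
Cooling duty = 68840 kJ/min

Q_c = 68800 kJ/min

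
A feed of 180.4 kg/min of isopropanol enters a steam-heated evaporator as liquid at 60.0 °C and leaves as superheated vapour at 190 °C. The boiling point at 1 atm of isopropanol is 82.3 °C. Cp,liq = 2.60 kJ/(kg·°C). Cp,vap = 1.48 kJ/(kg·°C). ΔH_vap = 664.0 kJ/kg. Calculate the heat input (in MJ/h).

Q = 9540 MJ/h

liquid 60.0→82.3 °C: 57.98 kJ/kg
vaporisation at 82.3 °C: 664 kJ/kg
vapour 82.3→190 °C: 159.4 kJ/kg
Δh = 57.98 + 664 + 159.4 = 881.38 kJ/kg
Q = ṁ·Δh = 180.4 kg/min × 881.38 kJ/kg = 159000 kJ/min
|Q| = 2650 kW = 9540 MJ/h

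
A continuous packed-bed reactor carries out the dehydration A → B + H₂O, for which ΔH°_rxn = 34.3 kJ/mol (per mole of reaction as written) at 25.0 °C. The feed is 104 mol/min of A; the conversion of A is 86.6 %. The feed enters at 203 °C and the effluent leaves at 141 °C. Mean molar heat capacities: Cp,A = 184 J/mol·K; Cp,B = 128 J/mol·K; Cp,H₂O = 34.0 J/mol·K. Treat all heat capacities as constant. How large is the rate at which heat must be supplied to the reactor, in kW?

Extent of reaction ξ = 0.866 × 104 = 90.064 mol/min
Reaction term: ξ·ΔH°_rxn = 90.064 × 34.3 = 3089.2 kJ/min
Sensible, feed 203→25 °C: -3406.2 kJ/min
Outlet flows (mol/min): A 13.936, B 90.064, H₂O 90.064
Sensible, products 25→141 °C: 1989.9 kJ/min
Q = ΔH = 1672.9 kJ/min = 27.882 kW
Heat supplied = 27.882 kW

Q_in = 27.9 kW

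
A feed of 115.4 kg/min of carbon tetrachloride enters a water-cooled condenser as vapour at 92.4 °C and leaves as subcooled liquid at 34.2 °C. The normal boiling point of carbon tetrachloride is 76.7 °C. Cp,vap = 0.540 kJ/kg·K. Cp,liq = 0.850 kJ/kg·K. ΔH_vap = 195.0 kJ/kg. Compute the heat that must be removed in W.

vapour 92.4→76.7 °C: -8.478 kJ/kg
condensation at 76.7 °C: -195 kJ/kg
liquid 76.7→34.2 °C: -36.125 kJ/kg
Δh = -8.478 + -195 + -36.125 = -239.6 kJ/kg
Q = ṁ·Δh = 115.4 kg/min × -239.6 kJ/kg = -27650 kJ/min
|Q| = 460.84 kW = 460840 W

Q_c = 461000 W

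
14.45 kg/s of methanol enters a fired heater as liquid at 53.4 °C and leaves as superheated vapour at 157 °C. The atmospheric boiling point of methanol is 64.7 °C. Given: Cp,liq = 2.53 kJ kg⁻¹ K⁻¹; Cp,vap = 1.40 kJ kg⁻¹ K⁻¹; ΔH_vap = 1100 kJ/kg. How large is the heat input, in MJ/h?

liquid 53.4→64.7 °C: 28.589 kJ/kg
vaporisation at 64.7 °C: 1100 kJ/kg
vapour 64.7→157 °C: 129.22 kJ/kg
Δh = 28.589 + 1100 + 129.22 = 1257.8 kJ/kg
Q = ṁ·Δh = 14.45 kg/s × 1257.8 kJ/kg = 18175 kJ/s
|Q| = 18175 kW = 65431 MJ/h

Q = 65400 MJ/h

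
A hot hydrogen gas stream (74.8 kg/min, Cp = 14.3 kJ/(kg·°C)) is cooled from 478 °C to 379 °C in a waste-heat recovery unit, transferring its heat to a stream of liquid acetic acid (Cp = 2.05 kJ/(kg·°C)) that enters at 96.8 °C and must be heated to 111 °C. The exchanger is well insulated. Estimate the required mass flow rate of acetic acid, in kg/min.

ṁ_c = 3640 kg/min

Heat released by hot stream: Q = 74.8 × 14.3 × (478 − 379) = 105890 kJ/min
Energy balance on cold side (adiabatic exchanger): Q = ṁ_c·Cp_c·(T_c,out − T_c,in)
ṁ_c = 105890 / [2.05 × (111 − 96.8)] = 3637.7 kg/min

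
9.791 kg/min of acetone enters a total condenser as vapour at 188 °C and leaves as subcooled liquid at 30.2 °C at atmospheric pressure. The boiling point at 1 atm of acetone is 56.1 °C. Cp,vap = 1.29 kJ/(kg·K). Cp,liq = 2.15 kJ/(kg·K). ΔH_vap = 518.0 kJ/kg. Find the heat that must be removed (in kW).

vapour 188→56.1 °C: -170.15 kJ/kg
condensation at 56.1 °C: -518 kJ/kg
liquid 56.1→30.2 °C: -55.685 kJ/kg
Δh = -170.15 + -518 + -55.685 = -743.84 kJ/kg
Q = ṁ·Δh = 9.791 kg/min × -743.84 kJ/kg = -7282.9 kJ/min
|Q| = 121.38 kW

Q_c = 121 kW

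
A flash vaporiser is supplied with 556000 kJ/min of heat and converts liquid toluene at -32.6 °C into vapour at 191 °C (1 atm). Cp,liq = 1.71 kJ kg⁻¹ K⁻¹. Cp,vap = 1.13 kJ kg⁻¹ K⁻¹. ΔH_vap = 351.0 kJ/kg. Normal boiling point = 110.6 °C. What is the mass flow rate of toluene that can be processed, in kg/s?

ṁ = 13.5 kg/s

Δh = 1.71×(110.6−-32.6) + 351.0 + 1.13×(191−110.6) = 686.72 kJ/kg
Q = 556000 kJ/min = 9266.7 kJ/s = 9266.7 kJ/s
ṁ = Q/Δh = 9266.7 / 686.72 = 13.494 kg/s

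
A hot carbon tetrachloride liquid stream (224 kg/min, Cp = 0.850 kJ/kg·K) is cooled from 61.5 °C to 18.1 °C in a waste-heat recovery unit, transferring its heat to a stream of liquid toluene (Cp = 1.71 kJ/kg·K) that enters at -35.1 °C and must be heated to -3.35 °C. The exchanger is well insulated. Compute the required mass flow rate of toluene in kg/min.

Heat released by hot stream: Q = 224 × 0.850 × (61.5 − 18.1) = 8263.4 kJ/min
Energy balance on cold side (adiabatic exchanger): Q = ṁ_c·Cp_c·(T_c,out − T_c,in)
ṁ_c = 8263.4 / [1.71 × (-3.35 − -35.1)] = 152.2 kg/min

ṁ_c = 152 kg/min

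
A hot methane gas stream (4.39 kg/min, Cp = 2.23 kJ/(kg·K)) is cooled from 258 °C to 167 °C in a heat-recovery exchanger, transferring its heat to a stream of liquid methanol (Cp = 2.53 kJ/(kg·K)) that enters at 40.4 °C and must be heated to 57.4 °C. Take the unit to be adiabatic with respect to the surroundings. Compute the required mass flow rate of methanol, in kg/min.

Heat released by hot stream: Q = 4.39 × 2.23 × (258 − 167) = 890.86 kJ/min
Energy balance on cold side (adiabatic exchanger): Q = ṁ_c·Cp_c·(T_c,out − T_c,in)
ṁ_c = 890.86 / [2.53 × (57.4 − 40.4)] = 20.713 kg/min

ṁ_c = 20.7 kg/min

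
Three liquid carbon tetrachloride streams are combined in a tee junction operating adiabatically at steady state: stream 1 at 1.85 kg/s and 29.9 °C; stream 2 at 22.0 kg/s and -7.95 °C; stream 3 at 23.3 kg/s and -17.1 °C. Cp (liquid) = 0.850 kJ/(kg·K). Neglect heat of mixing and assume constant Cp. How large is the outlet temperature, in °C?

T_out = -11.0 °C

Adiabatic, steady state ⇒ Σ ṁᵢCp,ᵢ(T_out − Tᵢ) = 0
T_out = Σ ṁᵢCp,ᵢTᵢ / Σ ṁᵢCp,ᵢ
      = -440.31 / 40.078 = -10.987 °C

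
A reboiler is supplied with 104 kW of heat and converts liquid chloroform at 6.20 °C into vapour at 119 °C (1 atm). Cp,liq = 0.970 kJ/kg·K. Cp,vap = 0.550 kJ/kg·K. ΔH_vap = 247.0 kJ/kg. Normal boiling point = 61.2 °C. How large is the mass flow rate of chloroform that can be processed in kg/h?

Δh = 0.970×(61.2−6.20) + 247.0 + 0.550×(119−61.2) = 332.14 kJ/kg
Q = 104 kW = 104 kJ/s = 374400 kJ/h
ṁ = Q/Δh = 374400 / 332.14 = 1127.2 kg/h

ṁ = 1130 kg/h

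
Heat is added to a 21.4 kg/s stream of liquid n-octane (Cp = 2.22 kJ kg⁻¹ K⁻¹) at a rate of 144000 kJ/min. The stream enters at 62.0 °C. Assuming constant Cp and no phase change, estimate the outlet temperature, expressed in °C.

Q = 144000 kJ/min = 2400 kJ/s
ΔT = Q/(ṁ·Cp) = 2400/(21.4×2.22) = 50.518 K
T_out = 62.0 + 50.518 = 112.52 °C

T_out = 113 °C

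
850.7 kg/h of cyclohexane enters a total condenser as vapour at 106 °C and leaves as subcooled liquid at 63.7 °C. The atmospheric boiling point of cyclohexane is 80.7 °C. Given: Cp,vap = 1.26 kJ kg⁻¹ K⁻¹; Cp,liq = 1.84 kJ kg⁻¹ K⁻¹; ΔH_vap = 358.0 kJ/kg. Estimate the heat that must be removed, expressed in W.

vapour 106→80.7 °C: -31.878 kJ/kg
condensation at 80.7 °C: -358 kJ/kg
liquid 80.7→63.7 °C: -31.28 kJ/kg
Δh = -31.878 + -358 + -31.28 = -421.16 kJ/kg
Q = ṁ·Δh = 850.7 kg/h × -421.16 kJ/kg = -358280 kJ/h
|Q| = 99.522 kW = 99522 W

Q_c = 99500 W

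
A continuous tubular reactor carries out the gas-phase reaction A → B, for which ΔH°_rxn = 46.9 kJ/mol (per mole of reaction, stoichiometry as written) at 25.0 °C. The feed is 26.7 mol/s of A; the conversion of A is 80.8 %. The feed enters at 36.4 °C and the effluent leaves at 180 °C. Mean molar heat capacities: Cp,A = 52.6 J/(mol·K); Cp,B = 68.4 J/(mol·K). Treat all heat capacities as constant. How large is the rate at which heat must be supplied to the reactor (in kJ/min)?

Q_in = 76000 kJ/min

Extent of reaction ξ = 0.808 × 26.7 = 21.574 mol/s
Reaction term: ξ·ΔH°_rxn = 21.574 × 46.9 = 1011.8 kJ/s
Sensible, feed 36.4→25 °C: -16.01 kJ/s
Outlet flows (mol/s): A 5.1264, B 21.574
Sensible, products 25→180 °C: 270.52 kJ/s
Q = ΔH = 1266.3 kJ/s = 1266.3 kW
Heat supplied = 75979 kJ/min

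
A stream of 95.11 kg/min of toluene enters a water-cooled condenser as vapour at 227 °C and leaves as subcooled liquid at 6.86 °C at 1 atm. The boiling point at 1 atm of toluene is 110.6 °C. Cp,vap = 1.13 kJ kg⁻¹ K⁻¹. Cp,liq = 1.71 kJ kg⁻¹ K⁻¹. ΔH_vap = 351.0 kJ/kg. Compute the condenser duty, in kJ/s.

Q_c = 1050 kJ/s

vapour 227→110.6 °C: -131.53 kJ/kg
condensation at 110.6 °C: -351 kJ/kg
liquid 110.6→6.86 °C: -177.4 kJ/kg
Δh = -131.53 + -351 + -177.4 = -659.93 kJ/kg
Q = ṁ·Δh = 95.11 kg/min × -659.93 kJ/kg = -62766 kJ/min
|Q| = 1046.1 kW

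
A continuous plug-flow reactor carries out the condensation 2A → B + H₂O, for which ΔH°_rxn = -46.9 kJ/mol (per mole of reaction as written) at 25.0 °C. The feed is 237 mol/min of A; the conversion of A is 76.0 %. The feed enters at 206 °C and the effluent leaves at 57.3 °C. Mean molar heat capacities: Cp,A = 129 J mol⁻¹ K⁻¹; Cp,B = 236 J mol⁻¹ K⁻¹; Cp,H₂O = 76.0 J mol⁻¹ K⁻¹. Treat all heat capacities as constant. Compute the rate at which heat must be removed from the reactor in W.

Q_out = 144000 W

Extent of reaction ξ = 0.760 × 237 / 2 = 90.06 mol/min
Reaction term: ξ·ΔH°_rxn = 90.06 × -46.9 = -4223.8 kJ/min
Sensible, feed 206→25 °C: -5533.7 kJ/min
Outlet flows (mol/min): A 56.88, B 90.06, H₂O 90.06
Sensible, products 25→57.3 °C: 1144.6 kJ/min
Q = ΔH = -8612.9 kJ/min = -143.55 kW
Heat removed = 143550 W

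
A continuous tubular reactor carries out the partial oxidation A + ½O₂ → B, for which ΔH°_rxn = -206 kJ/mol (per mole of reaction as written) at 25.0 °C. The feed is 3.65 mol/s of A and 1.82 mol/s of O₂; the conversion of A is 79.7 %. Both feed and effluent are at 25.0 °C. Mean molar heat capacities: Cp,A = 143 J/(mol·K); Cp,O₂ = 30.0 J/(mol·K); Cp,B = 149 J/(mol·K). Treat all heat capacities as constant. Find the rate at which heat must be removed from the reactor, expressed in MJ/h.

Extent of reaction ξ = 0.797 × 3.65 = 2.9091 mol/s
Reaction term: ξ·ΔH°_rxn = 2.9091 × -206 = -599.26 kJ/s
Q = ΔH = -599.26 kJ/s = -599.26 kW
Heat removed = 2157.4 MJ/h

Q_out = 2160 MJ/h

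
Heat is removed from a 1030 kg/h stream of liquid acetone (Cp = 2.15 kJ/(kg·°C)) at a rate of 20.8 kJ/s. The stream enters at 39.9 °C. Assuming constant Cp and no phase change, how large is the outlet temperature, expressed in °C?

Q = 20.8 kJ/s = 74880 kJ/h
ΔT = Q/(ṁ·Cp) = 74880/(1030×2.15) = 33.814 K
T_out = 39.9 − 33.814 = 6.0865 °C

T_out = 6.09 °C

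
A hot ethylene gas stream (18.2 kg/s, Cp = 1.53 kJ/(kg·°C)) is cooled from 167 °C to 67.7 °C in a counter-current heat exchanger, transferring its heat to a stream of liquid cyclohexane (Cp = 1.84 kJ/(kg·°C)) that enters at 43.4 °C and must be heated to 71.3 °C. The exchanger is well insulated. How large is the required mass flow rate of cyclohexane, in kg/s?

ṁ_c = 53.9 kg/s

Heat released by hot stream: Q = 18.2 × 1.53 × (167 − 67.7) = 2765.1 kJ/s
Energy balance on cold side (adiabatic exchanger): Q = ṁ_c·Cp_c·(T_c,out − T_c,in)
ṁ_c = 2765.1 / [1.84 × (71.3 − 43.4)] = 53.863 kg/s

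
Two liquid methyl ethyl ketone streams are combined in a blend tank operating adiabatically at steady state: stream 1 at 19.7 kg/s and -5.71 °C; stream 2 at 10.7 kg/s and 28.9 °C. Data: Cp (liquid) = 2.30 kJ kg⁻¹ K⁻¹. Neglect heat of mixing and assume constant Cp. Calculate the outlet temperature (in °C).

Energy balance with Q = 0: Σ ṁᵢCp,ᵢ(T_out − Tᵢ) = 0
Σ ṁᵢCp,ᵢTᵢ = 19.7×2.30×-5.71 + 10.7×2.30×28.9 = 452.51
Σ ṁᵢCp,ᵢ = 19.7×2.30 + 10.7×2.30 = 69.92
T_out = 452.51 / 69.92 = 6.4718 °C

T_out = 6.47 °C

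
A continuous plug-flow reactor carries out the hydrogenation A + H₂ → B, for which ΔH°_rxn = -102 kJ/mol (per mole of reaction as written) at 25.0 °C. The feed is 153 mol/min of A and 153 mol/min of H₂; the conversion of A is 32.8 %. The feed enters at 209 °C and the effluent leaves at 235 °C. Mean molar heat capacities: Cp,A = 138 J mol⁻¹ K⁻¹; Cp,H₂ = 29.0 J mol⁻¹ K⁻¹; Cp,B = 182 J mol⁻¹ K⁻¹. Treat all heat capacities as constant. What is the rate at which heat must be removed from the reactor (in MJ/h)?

Extent of reaction ξ = 0.328 × 153 = 50.184 mol/min
Reaction term: ξ·ΔH°_rxn = 50.184 × -102 = -5118.8 kJ/min
Sensible, feed 209→25 °C: -4701.4 kJ/min
Outlet flows (mol/min): A 102.82, H₂ 102.82, B 50.184
Sensible, products 25→235 °C: 5523.8 kJ/min
Q = ΔH = -4296.4 kJ/min = -71.606 kW
Heat removed = 257.78 MJ/h

Q_out = 258 MJ/h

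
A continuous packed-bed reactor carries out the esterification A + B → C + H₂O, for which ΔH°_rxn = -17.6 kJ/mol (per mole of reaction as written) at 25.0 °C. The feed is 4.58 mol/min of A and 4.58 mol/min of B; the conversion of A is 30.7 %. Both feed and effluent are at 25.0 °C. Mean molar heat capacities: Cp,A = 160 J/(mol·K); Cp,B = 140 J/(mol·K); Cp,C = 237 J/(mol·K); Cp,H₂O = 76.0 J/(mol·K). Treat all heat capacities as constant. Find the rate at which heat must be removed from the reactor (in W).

Extent of reaction ξ = 0.307 × 4.58 = 1.4061 mol/min
Reaction term: ξ·ΔH°_rxn = 1.4061 × -17.6 = -24.747 kJ/min
Q = ΔH = -24.747 kJ/min = -0.41244 kW
Heat removed = 412.44 W

Q_out = 412 W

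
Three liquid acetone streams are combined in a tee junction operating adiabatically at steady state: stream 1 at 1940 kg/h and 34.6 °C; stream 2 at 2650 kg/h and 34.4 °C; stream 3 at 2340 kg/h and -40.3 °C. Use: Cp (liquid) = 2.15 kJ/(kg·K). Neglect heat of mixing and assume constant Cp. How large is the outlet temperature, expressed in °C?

Adiabatic, steady state ⇒ Σ ṁᵢCp,ᵢ(T_out − Tᵢ) = 0
Σ ṁᵢCp,ᵢTᵢ = 1940×2.15×34.6 + 2650×2.15×34.4 + 2340×2.15×-40.3 = 137560
Σ ṁᵢCp,ᵢ = 1940×2.15 + 2650×2.15 + 2340×2.15 = 14900
T_out = 137560 / 14900 = 9.2326 °C

T_out = 9.23 °C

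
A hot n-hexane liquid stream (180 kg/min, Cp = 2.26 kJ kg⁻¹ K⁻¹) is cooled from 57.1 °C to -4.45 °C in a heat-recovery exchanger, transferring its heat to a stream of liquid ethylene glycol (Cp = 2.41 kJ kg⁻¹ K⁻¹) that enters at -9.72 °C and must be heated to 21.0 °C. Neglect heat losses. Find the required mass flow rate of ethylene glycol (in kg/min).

ṁ_c = 338 kg/min

Heat released by hot stream: Q = 180 × 2.26 × (57.1 − -4.45) = 25039 kJ/min
Energy balance on cold side (adiabatic exchanger): Q = ṁ_c·Cp_c·(T_c,out − T_c,in)
ṁ_c = 25039 / [2.41 × (21.0 − -9.72)] = 338.2 kg/min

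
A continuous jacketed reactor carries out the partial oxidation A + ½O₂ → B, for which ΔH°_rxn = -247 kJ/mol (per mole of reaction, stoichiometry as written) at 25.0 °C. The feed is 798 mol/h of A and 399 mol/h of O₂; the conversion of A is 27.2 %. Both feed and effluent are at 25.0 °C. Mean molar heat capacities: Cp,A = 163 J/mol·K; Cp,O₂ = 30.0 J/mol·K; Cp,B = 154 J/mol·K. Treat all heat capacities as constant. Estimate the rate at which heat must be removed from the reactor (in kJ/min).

Extent of reaction ξ = 0.272 × 798 = 217.06 mol/h
Reaction term: ξ·ΔH°_rxn = 217.06 × -247 = -53613 kJ/h
Q = ΔH = -53613 kJ/h = -14.892 kW
Heat removed = 893.55 kJ/min

Q_out = 894 kJ/min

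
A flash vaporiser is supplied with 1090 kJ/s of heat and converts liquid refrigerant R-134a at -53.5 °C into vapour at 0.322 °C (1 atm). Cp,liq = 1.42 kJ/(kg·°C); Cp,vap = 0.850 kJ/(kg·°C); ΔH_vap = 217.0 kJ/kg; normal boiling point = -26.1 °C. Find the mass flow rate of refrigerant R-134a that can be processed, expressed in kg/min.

ṁ = 235 kg/min

Δh = 1.42×(-26.1−-53.5) + 217.0 + 0.850×(0.322−-26.1) = 278.37 kJ/kg
Q = 1090 kJ/s = 1090 kJ/s = 65400 kJ/min
ṁ = Q/Δh = 65400 / 278.37 = 234.94 kg/min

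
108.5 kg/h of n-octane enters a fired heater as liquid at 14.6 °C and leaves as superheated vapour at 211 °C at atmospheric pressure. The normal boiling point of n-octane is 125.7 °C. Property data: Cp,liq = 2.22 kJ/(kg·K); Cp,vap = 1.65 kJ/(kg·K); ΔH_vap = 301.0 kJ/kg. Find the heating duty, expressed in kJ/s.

liquid 14.6→125.7 °C: 246.64 kJ/kg
vaporisation at 125.7 °C: 301 kJ/kg
vapour 125.7→211 °C: 140.74 kJ/kg
Δh = 246.64 + 301 + 140.74 = 688.39 kJ/kg
Q = ṁ·Δh = 108.5 kg/h × 688.39 kJ/kg = 74690 kJ/h
|Q| = 20.747 kW

Q = 20.7 kJ/s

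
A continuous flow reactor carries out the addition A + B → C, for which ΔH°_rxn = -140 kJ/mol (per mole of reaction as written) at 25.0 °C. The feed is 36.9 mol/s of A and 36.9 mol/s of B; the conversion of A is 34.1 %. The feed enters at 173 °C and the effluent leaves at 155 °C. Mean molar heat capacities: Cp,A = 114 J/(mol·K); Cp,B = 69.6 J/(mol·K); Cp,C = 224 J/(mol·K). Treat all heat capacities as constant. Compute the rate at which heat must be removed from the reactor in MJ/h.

Extent of reaction ξ = 0.341 × 36.9 = 12.583 mol/s
Reaction term: ξ·ΔH°_rxn = 12.583 × -140 = -1761.6 kJ/s
Sensible, feed 173→25 °C: -1002.7 kJ/s
Outlet flows (mol/s): A 24.317, B 24.317, C 12.583
Sensible, products 25→155 °C: 946.81 kJ/s
Q = ΔH = -1817.5 kJ/s = -1817.5 kW
Heat removed = 6542.9 MJ/h

Q_out = 6540 MJ/h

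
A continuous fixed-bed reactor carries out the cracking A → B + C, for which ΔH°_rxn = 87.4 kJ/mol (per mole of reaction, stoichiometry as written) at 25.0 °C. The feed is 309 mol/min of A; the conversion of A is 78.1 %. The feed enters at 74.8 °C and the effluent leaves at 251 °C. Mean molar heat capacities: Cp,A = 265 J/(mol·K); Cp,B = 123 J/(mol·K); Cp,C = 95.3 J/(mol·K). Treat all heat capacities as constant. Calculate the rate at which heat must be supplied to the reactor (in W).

Q_in = 550000 W

Extent of reaction ξ = 0.781 × 309 = 241.33 mol/min
Reaction term: ξ·ΔH°_rxn = 241.33 × 87.4 = 21092 kJ/min
Sensible, feed 74.8→25 °C: -4077.9 kJ/min
Outlet flows (mol/min): A 67.671, B 241.33, C 241.33
Sensible, products 25→251 °C: 15959 kJ/min
Q = ΔH = 32973 kJ/min = 549.55 kW
Heat supplied = 549550 W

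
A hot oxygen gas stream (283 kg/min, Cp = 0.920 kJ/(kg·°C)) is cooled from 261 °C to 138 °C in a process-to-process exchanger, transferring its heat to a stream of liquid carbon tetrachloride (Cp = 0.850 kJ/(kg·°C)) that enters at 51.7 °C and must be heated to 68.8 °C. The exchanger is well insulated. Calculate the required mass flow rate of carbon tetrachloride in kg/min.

ṁ_c = 2200 kg/min

Heat released by hot stream: Q = 283 × 0.920 × (261 − 138) = 32024 kJ/min
Energy balance on cold side (adiabatic exchanger): Q = ṁ_c·Cp_c·(T_c,out − T_c,in)
ṁ_c = 32024 / [0.850 × (68.8 − 51.7)] = 2203.3 kg/min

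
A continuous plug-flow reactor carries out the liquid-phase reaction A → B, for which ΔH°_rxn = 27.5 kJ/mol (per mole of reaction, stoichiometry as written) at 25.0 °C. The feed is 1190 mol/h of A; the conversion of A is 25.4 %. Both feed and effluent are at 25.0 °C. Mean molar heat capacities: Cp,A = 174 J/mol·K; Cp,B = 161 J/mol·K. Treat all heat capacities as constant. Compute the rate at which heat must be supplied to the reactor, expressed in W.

Extent of reaction ξ = 0.254 × 1190 = 302.26 mol/h
Reaction term: ξ·ΔH°_rxn = 302.26 × 27.5 = 8312.1 kJ/h
Q = ΔH = 8312.1 kJ/h = 2.3089 kW
Heat supplied = 2308.9 W

Q_in = 2310 W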